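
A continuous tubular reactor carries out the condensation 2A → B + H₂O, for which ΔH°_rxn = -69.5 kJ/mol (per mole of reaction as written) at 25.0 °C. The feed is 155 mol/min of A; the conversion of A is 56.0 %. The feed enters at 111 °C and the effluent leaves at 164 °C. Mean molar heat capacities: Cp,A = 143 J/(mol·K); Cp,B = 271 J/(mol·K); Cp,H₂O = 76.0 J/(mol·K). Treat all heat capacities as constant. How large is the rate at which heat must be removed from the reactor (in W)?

Q_out = 24600 W

Extent of reaction ξ = 0.560 × 155 / 2 = 43.4 mol/min
Reaction term: ξ·ΔH°_rxn = 43.4 × -69.5 = -3016.3 kJ/min
Sensible, feed 111→25 °C: -1906.2 kJ/min
Outlet flows (mol/min): A 68.2, B 43.4, H₂O 43.4
Sensible, products 25→164 °C: 3448.9 kJ/min
Q = ΔH = -1473.6 kJ/min = -24.559 kW
Heat removed = 24559 W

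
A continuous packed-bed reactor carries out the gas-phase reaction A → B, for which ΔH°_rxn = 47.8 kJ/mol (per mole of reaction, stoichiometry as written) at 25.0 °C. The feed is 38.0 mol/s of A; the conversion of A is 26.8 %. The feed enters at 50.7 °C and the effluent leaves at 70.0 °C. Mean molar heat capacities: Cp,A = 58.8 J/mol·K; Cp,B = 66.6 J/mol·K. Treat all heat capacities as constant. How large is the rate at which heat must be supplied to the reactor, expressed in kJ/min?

Q_in = 32000 kJ/min

Extent of reaction ξ = 0.268 × 38.0 = 10.184 mol/s
Reaction term: ξ·ΔH°_rxn = 10.184 × 47.8 = 486.8 kJ/s
Sensible, feed 50.7→25 °C: -57.424 kJ/s
Outlet flows (mol/s): A 27.816, B 10.184
Sensible, products 25→70.0 °C: 104.12 kJ/s
Q = ΔH = 533.49 kJ/s = 533.49 kW
Heat supplied = 32010 kJ/min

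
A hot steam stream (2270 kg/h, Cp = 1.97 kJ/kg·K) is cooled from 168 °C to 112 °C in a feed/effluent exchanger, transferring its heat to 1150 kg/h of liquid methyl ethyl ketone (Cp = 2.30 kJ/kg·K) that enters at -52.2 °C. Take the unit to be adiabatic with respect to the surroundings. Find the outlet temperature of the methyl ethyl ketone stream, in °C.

T_c,out = 42.5 °C

Heat released by hot stream: Q = 2270 × 1.97 × (168 − 112) = 250430 kJ/h
Energy balance on cold side (adiabatic exchanger): Q = ṁ_c·Cp_c·(T_c,out − T_c,in)
T_c,out = -52.2 + 250430/(1150 × 2.30) = 42.479 °C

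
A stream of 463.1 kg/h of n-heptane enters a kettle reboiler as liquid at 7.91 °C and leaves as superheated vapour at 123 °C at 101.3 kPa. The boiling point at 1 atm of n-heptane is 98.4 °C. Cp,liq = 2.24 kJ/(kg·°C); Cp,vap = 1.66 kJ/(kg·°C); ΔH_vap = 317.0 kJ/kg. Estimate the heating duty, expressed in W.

Q = 72100 W

liquid 7.91→98.4 °C: 202.7 kJ/kg
vaporisation at 98.4 °C: 317 kJ/kg
vapour 98.4→123 °C: 40.836 kJ/kg
Δh = 202.7 + 317 + 40.836 = 560.53 kJ/kg
Q = ṁ·Δh = 463.1 kg/h × 560.53 kJ/kg = 259580 kJ/h
|Q| = 72.106 kW = 72106 W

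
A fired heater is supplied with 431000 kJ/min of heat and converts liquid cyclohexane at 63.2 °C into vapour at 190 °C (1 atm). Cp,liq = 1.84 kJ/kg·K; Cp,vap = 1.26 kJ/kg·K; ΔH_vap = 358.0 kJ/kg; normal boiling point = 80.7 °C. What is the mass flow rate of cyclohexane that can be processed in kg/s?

ṁ = 13.6 kg/s

Δh = 1.84×(80.7−63.2) + 358.0 + 1.26×(190−80.7) = 527.92 kJ/kg
Q = 431000 kJ/min = 7183.3 kJ/s = 7183.3 kJ/s
ṁ = Q/Δh = 7183.3 / 527.92 = 13.607 kg/s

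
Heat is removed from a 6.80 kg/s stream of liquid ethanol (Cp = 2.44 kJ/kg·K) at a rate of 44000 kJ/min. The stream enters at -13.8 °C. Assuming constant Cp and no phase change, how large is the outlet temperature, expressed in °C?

T_out = -58.0 °C

Q = 44000 kJ/min = 733.33 kJ/s
ΔT = Q/(ṁ·Cp) = 733.33/(6.80×2.44) = 44.198 K
T_out = -13.8 − 44.198 = -57.998 °C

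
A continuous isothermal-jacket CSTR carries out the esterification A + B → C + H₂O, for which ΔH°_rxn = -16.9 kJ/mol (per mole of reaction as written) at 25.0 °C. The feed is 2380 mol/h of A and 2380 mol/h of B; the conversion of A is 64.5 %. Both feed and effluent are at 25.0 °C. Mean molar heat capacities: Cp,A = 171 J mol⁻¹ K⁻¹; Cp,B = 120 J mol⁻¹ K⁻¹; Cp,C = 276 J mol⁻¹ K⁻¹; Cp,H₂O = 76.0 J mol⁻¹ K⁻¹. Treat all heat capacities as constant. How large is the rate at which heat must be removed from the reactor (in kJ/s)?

Q_out = 7.21 kJ/s

Extent of reaction ξ = 0.645 × 2380 = 1535.1 mol/h
Reaction term: ξ·ΔH°_rxn = 1535.1 × -16.9 = -25943 kJ/h
Q = ΔH = -25943 kJ/h = -7.2064 kW
Heat removed = 7.2064 kJ/s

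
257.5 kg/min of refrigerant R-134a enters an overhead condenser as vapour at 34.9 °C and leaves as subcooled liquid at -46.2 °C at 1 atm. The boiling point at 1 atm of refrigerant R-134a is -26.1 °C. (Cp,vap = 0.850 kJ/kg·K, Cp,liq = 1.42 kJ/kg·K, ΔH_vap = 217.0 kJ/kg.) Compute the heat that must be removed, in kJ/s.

Q_c = 1280 kJ/s

vapour 34.9→-26.1 °C: -51.85 kJ/kg
condensation at -26.1 °C: -217 kJ/kg
liquid -26.1→-46.2 °C: -28.542 kJ/kg
Δh = -51.85 + -217 + -28.542 = -297.39 kJ/kg
Q = ṁ·Δh = 257.5 kg/min × -297.39 kJ/kg = -76578 kJ/min
|Q| = 1276.3 kW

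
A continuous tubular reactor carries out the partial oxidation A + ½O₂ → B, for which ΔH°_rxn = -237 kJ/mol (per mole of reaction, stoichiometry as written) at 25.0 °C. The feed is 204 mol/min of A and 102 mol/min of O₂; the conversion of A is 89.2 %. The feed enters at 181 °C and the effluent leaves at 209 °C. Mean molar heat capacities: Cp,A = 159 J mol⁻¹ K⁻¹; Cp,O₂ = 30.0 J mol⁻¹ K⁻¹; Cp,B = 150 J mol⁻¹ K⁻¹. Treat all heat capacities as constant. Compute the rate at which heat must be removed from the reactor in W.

Q_out = 716000 W

Extent of reaction ξ = 0.892 × 204 = 181.97 mol/min
Reaction term: ξ·ΔH°_rxn = 181.97 × -237 = -43126 kJ/min
Sensible, feed 181→25 °C: -5537.4 kJ/min
Outlet flows (mol/min): A 22.032, O₂ 11.016, B 181.97
Sensible, products 25→209 °C: 5727.7 kJ/min
Q = ΔH = -42936 kJ/min = -715.6 kW
Heat removed = 715600 W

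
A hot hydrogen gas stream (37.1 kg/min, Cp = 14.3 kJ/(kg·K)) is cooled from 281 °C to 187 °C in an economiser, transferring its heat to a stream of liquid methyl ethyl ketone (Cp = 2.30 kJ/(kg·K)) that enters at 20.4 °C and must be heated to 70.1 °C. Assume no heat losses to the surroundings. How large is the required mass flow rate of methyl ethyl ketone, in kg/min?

ṁ_c = 436 kg/min

Heat released by hot stream: Q = 37.1 × 14.3 × (281 − 187) = 49870 kJ/min
Energy balance on cold side (adiabatic exchanger): Q = ṁ_c·Cp_c·(T_c,out − T_c,in)
ṁ_c = 49870 / [2.30 × (70.1 − 20.4)] = 436.27 kg/min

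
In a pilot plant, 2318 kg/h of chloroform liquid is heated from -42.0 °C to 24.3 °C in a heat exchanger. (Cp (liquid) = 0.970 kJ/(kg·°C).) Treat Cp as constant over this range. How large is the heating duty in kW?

Q = 41.4 kW

Q = ṁ·Cp·ΔT = 2318 × 0.970 × (24.3 − -42.0) = 149070 kJ/h
Converting: 149070 / 3600 s = 41.409 kW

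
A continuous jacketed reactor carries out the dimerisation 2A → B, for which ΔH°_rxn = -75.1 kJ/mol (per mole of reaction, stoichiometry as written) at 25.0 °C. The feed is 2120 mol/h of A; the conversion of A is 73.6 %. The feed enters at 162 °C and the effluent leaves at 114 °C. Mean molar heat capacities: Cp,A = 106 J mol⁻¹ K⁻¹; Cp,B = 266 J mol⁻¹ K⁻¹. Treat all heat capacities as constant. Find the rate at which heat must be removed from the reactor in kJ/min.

Extent of reaction ξ = 0.736 × 2120 / 2 = 780.16 mol/h
Reaction term: ξ·ΔH°_rxn = 780.16 × -75.1 = -58590 kJ/h
Sensible, feed 162→25 °C: -30787 kJ/h
Outlet flows (mol/h): A 559.68, B 780.16
Sensible, products 25→114 °C: 23750 kJ/h
Q = ΔH = -65627 kJ/h = -18.23 kW
Heat removed = 1093.8 kJ/min

Q_out = 1090 kJ/min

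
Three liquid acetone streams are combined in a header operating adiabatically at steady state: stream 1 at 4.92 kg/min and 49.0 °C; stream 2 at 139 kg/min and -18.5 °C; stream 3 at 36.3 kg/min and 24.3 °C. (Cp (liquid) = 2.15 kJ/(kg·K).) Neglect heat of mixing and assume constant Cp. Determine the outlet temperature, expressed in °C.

T_out = -8.04 °C

Adiabatic, steady state ⇒ Σ ṁᵢCp,ᵢ(T_out − Tᵢ) = 0
T_out = Σ ṁᵢCp,ᵢTᵢ / Σ ṁᵢCp,ᵢ
      = -3113.9 / 387.47 = -8.0365 °C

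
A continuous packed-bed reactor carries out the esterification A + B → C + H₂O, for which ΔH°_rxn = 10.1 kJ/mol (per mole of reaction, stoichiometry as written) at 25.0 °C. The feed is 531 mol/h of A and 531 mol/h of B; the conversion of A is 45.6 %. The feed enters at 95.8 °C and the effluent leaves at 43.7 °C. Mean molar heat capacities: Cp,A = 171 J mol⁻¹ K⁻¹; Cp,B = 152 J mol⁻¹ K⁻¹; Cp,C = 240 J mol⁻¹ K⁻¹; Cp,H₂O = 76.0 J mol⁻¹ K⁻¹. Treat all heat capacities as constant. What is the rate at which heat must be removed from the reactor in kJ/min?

Q_out = 109 kJ/min

Extent of reaction ξ = 0.456 × 531 = 242.14 mol/h
Reaction term: ξ·ΔH°_rxn = 242.14 × 10.1 = 2445.6 kJ/h
Sensible, feed 95.8→25 °C: -12143 kJ/h
Outlet flows (mol/h): A 288.86, B 288.86, C 242.14, H₂O 242.14
Sensible, products 25→43.7 °C: 3175.6 kJ/h
Q = ΔH = -6521.9 kJ/h = -1.8117 kW
Heat removed = 108.7 kJ/min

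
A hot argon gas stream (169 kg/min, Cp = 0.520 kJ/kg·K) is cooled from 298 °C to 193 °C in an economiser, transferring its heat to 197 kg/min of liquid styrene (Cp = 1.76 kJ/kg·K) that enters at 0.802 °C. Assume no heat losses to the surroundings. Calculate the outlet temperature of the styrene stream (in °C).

Heat released by hot stream: Q = 169 × 0.520 × (298 − 193) = 9227.4 kJ/min
Energy balance on cold side (adiabatic exchanger): Q = ṁ_c·Cp_c·(T_c,out − T_c,in)
T_c,out = 0.802 + 9227.4/(197 × 1.76) = 27.415 °C

T_c,out = 27.4 °C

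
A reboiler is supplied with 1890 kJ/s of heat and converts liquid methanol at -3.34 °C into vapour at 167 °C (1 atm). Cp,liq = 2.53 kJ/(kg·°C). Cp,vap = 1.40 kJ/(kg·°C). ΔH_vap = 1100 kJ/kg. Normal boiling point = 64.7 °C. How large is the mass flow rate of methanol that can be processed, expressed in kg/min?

Δh = 2.53×(64.7−-3.34) + 1100 + 1.40×(167−64.7) = 1415.4 kJ/kg
Q = 1890 kJ/s = 1890 kJ/s = 113400 kJ/min
ṁ = Q/Δh = 113400 / 1415.4 = 80.121 kg/min

ṁ = 80.1 kg/min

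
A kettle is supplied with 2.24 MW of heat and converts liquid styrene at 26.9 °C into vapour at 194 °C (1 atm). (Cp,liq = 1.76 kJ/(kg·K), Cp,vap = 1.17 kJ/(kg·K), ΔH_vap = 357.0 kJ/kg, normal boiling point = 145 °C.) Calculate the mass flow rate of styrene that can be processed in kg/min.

ṁ = 216 kg/min

Δh = 1.76×(145−26.9) + 357.0 + 1.17×(194−145) = 622.19 kJ/kg
Q = 2.24 MW = 2240 kJ/s = 134400 kJ/min
ṁ = Q/Δh = 134400 / 622.19 = 216.01 kg/min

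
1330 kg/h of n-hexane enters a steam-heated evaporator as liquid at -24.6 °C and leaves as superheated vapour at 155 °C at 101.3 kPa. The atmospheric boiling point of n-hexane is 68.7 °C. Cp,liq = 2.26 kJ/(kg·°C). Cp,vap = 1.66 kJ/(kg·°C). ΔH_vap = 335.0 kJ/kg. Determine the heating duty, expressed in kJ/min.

liquid -24.6→68.7 °C: 210.86 kJ/kg
vaporisation at 68.7 °C: 335 kJ/kg
vapour 68.7→155 °C: 143.26 kJ/kg
Δh = 210.86 + 335 + 143.26 = 689.12 kJ/kg
Q = ṁ·Δh = 1330 kg/h × 689.12 kJ/kg = 916520 kJ/h
|Q| = 254.59 kW = 15275 kJ/min

Q = 15300 kJ/min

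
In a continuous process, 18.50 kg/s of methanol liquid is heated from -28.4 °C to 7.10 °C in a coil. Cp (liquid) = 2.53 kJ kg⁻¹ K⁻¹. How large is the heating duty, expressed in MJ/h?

Q = ṁ·Cp·ΔT = 18.50 × 2.53 × (7.10 − -28.4) = 1661.6 kJ/s
Heating duty = 5981.7 MJ/h

Q = 5980 MJ/h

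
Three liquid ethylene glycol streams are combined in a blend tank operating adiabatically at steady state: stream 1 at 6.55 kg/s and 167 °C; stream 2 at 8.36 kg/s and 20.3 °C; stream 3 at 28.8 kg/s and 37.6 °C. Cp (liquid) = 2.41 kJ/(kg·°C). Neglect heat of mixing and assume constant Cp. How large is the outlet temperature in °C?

T_out = 53.7 °C

No heat crosses the boundary, so H_out = H_in.
Σ ṁᵢCp,ᵢTᵢ = 6.55×2.41×167 + 8.36×2.41×20.3 + 28.8×2.41×37.6 = 5654.9
Σ ṁᵢCp,ᵢ = 6.55×2.41 + 8.36×2.41 + 28.8×2.41 = 105.34
T_out = 5654.9 / 105.34 = 53.682 °C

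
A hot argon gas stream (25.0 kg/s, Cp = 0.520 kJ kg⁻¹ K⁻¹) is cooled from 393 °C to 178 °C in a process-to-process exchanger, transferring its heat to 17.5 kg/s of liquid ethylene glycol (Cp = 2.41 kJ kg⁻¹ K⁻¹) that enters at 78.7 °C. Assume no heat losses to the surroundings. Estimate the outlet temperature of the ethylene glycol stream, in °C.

T_c,out = 145 °C

Heat released by hot stream: Q = 25.0 × 0.520 × (393 − 178) = 2795 kJ/s
Energy balance on cold side (adiabatic exchanger): Q = ṁ_c·Cp_c·(T_c,out − T_c,in)
T_c,out = 78.7 + 2795/(17.5 × 2.41) = 144.97 °C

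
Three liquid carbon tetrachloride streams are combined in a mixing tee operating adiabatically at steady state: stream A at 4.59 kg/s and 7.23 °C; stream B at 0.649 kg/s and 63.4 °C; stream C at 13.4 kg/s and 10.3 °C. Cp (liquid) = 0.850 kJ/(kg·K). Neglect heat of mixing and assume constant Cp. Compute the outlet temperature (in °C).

Adiabatic, steady state ⇒ Σ ṁᵢCp,ᵢ(T_out − Tᵢ) = 0
T_out = Σ ṁᵢCp,ᵢTᵢ / Σ ṁᵢCp,ᵢ
      = 180.5 / 15.843 = 11.393 °C

T_out = 11.4 °C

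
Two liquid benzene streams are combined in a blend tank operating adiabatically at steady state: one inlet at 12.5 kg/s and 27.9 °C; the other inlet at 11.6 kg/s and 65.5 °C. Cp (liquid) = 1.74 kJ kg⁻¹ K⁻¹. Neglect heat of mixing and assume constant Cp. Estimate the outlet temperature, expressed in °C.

Energy balance with Q = 0: Σ ṁᵢCp,ᵢ(T_out − Tᵢ) = 0
Σ ṁᵢCp,ᵢTᵢ = 12.5×1.74×27.9 + 11.6×1.74×65.5 = 1928.9
Σ ṁᵢCp,ᵢ = 12.5×1.74 + 11.6×1.74 = 41.934
T_out = 1928.9 / 41.934 = 45.998 °C

T_out = 46.0 °C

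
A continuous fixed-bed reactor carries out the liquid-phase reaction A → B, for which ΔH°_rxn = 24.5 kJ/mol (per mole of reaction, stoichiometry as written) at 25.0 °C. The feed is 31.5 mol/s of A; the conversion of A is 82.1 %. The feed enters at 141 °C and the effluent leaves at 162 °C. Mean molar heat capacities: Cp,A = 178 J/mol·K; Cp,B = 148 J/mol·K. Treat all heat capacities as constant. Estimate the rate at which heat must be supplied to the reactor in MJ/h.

Q_in = 2320 MJ/h

Extent of reaction ξ = 0.821 × 31.5 = 25.861 mol/s
Reaction term: ξ·ΔH°_rxn = 25.861 × 24.5 = 633.61 kJ/s
Sensible, feed 141→25 °C: -650.41 kJ/s
Outlet flows (mol/s): A 5.6385, B 25.861
Sensible, products 25→162 °C: 661.87 kJ/s
Q = ΔH = 645.06 kJ/s = 645.06 kW
Heat supplied = 2322.2 MJ/h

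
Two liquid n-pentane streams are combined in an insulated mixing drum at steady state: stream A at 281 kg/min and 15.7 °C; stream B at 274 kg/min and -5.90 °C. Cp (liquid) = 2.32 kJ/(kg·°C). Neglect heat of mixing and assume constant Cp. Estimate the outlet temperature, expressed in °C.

T_out = 5.04 °C

Energy balance with Q = 0: Σ ṁᵢCp,ᵢ(T_out − Tᵢ) = 0
Σ ṁᵢCp,ᵢTᵢ = 281×2.32×15.7 + 274×2.32×-5.90 = 6484.6
Σ ṁᵢCp,ᵢ = 281×2.32 + 274×2.32 = 1287.6
T_out = 6484.6 / 1287.6 = 5.0362 °C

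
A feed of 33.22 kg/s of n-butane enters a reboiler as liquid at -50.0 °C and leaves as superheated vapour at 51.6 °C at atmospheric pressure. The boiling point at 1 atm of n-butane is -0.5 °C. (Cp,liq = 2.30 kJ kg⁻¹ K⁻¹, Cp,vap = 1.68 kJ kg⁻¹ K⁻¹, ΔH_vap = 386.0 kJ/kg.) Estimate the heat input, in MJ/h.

Q = 70200 MJ/h

liquid -50.0→-0.5 °C: 113.85 kJ/kg
vaporisation at -0.5 °C: 386 kJ/kg
vapour -0.5→51.6 °C: 87.528 kJ/kg
Δh = 113.85 + 386 + 87.528 = 587.38 kJ/kg
Q = ṁ·Δh = 33.22 kg/s × 587.38 kJ/kg = 19513 kJ/s
|Q| = 19513 kW = 70246 MJ/h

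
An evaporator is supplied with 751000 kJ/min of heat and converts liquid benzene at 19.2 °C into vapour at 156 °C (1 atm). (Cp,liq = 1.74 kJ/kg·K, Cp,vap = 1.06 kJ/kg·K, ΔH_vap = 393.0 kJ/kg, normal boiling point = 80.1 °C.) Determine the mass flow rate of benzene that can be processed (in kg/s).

Δh = 1.74×(80.1−19.2) + 393.0 + 1.06×(156−80.1) = 579.42 kJ/kg
Q = 751000 kJ/min = 12517 kJ/s = 12517 kJ/s
ṁ = Q/Δh = 12517 / 579.42 = 21.602 kg/s

ṁ = 21.6 kg/s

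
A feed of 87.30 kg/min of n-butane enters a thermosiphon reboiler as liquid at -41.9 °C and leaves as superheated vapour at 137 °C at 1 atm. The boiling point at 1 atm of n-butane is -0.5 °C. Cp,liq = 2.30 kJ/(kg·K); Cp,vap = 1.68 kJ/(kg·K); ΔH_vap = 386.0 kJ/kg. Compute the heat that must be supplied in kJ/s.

Q = 1040 kJ/s

liquid -41.9→-0.5 °C: 95.22 kJ/kg
vaporisation at -0.5 °C: 386 kJ/kg
vapour -0.5→137 °C: 231 kJ/kg
Δh = 95.22 + 386 + 231 = 712.22 kJ/kg
Q = ṁ·Δh = 87.30 kg/min × 712.22 kJ/kg = 62177 kJ/min
|Q| = 1036.3 kW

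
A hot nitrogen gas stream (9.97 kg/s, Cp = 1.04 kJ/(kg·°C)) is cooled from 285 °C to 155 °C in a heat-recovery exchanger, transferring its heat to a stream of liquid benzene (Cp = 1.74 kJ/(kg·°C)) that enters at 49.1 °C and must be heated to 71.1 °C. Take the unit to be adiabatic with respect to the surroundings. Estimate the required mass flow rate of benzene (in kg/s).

ṁ_c = 35.2 kg/s

Heat released by hot stream: Q = 9.97 × 1.04 × (285 − 155) = 1347.9 kJ/s
Energy balance on cold side (adiabatic exchanger): Q = ṁ_c·Cp_c·(T_c,out − T_c,in)
ṁ_c = 1347.9 / [1.74 × (71.1 − 49.1)] = 35.213 kg/s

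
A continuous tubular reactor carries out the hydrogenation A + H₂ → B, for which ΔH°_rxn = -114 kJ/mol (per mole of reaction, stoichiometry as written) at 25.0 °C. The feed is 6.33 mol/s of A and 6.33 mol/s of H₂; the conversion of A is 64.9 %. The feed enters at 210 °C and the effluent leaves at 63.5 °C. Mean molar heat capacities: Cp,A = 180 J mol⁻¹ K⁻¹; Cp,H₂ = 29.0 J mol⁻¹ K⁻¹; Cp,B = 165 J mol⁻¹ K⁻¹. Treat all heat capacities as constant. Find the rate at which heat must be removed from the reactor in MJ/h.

Q_out = 2410 MJ/h

Extent of reaction ξ = 0.649 × 6.33 = 4.1082 mol/s
Reaction term: ξ·ΔH°_rxn = 4.1082 × -114 = -468.33 kJ/s
Sensible, feed 210→25 °C: -244.75 kJ/s
Outlet flows (mol/s): A 2.2218, H₂ 2.2218, B 4.1082
Sensible, products 25→63.5 °C: 43.975 kJ/s
Q = ΔH = -669.11 kJ/s = -669.11 kW
Heat removed = 2408.8 MJ/h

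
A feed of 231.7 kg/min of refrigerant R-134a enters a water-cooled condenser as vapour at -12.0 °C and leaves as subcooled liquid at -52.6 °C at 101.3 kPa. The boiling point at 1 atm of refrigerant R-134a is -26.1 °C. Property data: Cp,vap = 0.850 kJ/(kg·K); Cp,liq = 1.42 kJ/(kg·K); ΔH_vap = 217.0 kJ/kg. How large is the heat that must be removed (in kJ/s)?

Q_c = 1030 kJ/s

vapour -12.0→-26.1 °C: -11.985 kJ/kg
condensation at -26.1 °C: -217 kJ/kg
liquid -26.1→-52.6 °C: -37.63 kJ/kg
Δh = -11.985 + -217 + -37.63 = -266.62 kJ/kg
Q = ṁ·Δh = 231.7 kg/min × -266.62 kJ/kg = -61775 kJ/min
|Q| = 1029.6 kW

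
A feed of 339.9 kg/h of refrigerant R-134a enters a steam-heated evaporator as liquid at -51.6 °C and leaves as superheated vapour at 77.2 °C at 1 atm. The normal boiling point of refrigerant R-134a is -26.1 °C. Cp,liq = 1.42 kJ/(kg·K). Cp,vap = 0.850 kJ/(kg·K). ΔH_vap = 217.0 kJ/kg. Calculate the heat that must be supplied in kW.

Q = 32.2 kW

liquid -51.6→-26.1 °C: 36.21 kJ/kg
vaporisation at -26.1 °C: 217 kJ/kg
vapour -26.1→77.2 °C: 87.805 kJ/kg
Δh = 36.21 + 217 + 87.805 = 341.01 kJ/kg
Q = ṁ·Δh = 339.9 kg/h × 341.01 kJ/kg = 115910 kJ/h
|Q| = 32.197 kW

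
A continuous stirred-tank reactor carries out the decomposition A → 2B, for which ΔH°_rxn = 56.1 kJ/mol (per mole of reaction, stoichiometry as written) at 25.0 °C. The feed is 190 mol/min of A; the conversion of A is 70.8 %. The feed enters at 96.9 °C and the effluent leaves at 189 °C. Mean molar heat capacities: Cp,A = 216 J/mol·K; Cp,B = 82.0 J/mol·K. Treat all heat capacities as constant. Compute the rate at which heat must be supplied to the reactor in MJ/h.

Extent of reaction ξ = 0.708 × 190 = 134.52 mol/min
Reaction term: ξ·ΔH°_rxn = 134.52 × 56.1 = 7546.6 kJ/min
Sensible, feed 96.9→25 °C: -2950.8 kJ/min
Outlet flows (mol/min): A 55.48, B 269.04
Sensible, products 25→189 °C: 5583.4 kJ/min
Q = ΔH = 10179 kJ/min = 169.65 kW
Heat supplied = 610.75 MJ/h

Q_in = 611 MJ/h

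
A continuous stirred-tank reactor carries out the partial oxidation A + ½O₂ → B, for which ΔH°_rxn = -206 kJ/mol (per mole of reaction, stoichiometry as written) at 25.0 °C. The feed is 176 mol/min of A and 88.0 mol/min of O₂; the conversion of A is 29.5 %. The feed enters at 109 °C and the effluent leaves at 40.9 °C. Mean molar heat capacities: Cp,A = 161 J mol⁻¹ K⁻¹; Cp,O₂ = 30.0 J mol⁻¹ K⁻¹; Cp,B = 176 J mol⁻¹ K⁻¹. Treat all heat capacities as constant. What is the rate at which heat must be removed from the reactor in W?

Extent of reaction ξ = 0.295 × 176 = 51.92 mol/min
Reaction term: ξ·ΔH°_rxn = 51.92 × -206 = -10696 kJ/min
Sensible, feed 109→25 °C: -2602 kJ/min
Outlet flows (mol/min): A 124.08, O₂ 62.04, B 51.92
Sensible, products 25→40.9 °C: 492.52 kJ/min
Q = ΔH = -12805 kJ/min = -213.42 kW
Heat removed = 213420 W

Q_out = 213000 W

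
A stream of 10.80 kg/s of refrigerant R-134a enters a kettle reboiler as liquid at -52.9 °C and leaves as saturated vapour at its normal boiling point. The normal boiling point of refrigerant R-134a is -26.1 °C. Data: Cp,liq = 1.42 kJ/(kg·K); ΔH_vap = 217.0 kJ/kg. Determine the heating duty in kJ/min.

liquid -52.9→-26.1 °C: 38.056 kJ/kg
vaporisation at -26.1 °C: 217 kJ/kg
Δh = 38.056 + 217 = 255.06 kJ/kg
Q = ṁ·Δh = 10.80 kg/s × 255.06 kJ/kg = 2754.6 kJ/s
|Q| = 2754.6 kW = 165280 kJ/min

Q = 165000 kJ/min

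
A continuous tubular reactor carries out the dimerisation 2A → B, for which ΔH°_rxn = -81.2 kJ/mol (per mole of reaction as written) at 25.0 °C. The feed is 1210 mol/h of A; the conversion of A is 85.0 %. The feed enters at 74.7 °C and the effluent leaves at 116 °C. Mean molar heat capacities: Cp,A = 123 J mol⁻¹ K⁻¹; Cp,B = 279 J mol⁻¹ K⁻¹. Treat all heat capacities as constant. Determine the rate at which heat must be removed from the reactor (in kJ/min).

Extent of reaction ξ = 0.850 × 1210 / 2 = 514.25 mol/h
Reaction term: ξ·ΔH°_rxn = 514.25 × -81.2 = -41757 kJ/h
Sensible, feed 74.7→25 °C: -7396.9 kJ/h
Outlet flows (mol/h): A 181.5, B 514.25
Sensible, products 25→116 °C: 15088 kJ/h
Q = ΔH = -34066 kJ/h = -9.4628 kW
Heat removed = 567.77 kJ/min

Q_out = 568 kJ/min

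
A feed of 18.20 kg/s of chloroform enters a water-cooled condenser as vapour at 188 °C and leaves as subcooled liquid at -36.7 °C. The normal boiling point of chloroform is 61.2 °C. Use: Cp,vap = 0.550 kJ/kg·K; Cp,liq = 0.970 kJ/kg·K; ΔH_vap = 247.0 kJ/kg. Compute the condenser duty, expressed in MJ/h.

vapour 188→61.2 °C: -69.74 kJ/kg
condensation at 61.2 °C: -247 kJ/kg
liquid 61.2→-36.7 °C: -94.963 kJ/kg
Δh = -69.74 + -247 + -94.963 = -411.7 kJ/kg
Q = ṁ·Δh = 18.20 kg/s × -411.7 kJ/kg = -7493 kJ/s
|Q| = 7493 kW = 26975 MJ/h

Q_c = 27000 MJ/h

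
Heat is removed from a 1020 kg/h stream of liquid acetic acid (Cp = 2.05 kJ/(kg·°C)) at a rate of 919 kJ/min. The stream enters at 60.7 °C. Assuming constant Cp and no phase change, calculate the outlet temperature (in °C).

T_out = 34.3 °C

Q = 919 kJ/min = 55140 kJ/h
ΔT = Q/(ṁ·Cp) = 55140/(1020×2.05) = 26.37 K
T_out = 60.7 − 26.37 = 34.33 °C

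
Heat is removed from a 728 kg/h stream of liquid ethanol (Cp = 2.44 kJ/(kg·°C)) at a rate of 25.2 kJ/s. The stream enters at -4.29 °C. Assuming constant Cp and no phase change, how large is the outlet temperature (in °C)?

Q = 25.2 kJ/s = 90720 kJ/h
ΔT = Q/(ṁ·Cp) = 90720/(728×2.44) = 51.072 K
T_out = -4.29 − 51.072 = -55.362 °C

T_out = -55.4 °C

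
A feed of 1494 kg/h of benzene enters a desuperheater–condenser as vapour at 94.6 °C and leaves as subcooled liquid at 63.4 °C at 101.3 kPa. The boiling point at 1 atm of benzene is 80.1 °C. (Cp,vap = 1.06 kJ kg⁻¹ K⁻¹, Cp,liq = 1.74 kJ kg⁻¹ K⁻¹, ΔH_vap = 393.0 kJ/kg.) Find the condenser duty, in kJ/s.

Q_c = 182 kJ/s

vapour 94.6→80.1 °C: -15.37 kJ/kg
condensation at 80.1 °C: -393 kJ/kg
liquid 80.1→63.4 °C: -29.058 kJ/kg
Δh = -15.37 + -393 + -29.058 = -437.43 kJ/kg
Q = ṁ·Δh = 1494 kg/h × -437.43 kJ/kg = -653520 kJ/h
|Q| = 181.53 kW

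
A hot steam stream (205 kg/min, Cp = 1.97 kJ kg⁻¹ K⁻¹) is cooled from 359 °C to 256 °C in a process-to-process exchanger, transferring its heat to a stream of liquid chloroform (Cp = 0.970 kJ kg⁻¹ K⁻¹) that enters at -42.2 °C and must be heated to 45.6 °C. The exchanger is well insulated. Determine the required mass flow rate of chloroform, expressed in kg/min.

Heat released by hot stream: Q = 205 × 1.97 × (359 − 256) = 41597 kJ/min
Energy balance on cold side (adiabatic exchanger): Q = ṁ_c·Cp_c·(T_c,out − T_c,in)
ṁ_c = 41597 / [0.970 × (45.6 − -42.2)] = 488.42 kg/min

ṁ_c = 488 kg/min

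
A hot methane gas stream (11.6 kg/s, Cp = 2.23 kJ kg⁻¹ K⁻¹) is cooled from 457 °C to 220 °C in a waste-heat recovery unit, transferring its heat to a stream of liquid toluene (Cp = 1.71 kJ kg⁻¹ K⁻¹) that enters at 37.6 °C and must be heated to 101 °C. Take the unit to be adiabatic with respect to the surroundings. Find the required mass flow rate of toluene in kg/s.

Heat released by hot stream: Q = 11.6 × 2.23 × (457 − 220) = 6130.7 kJ/s
Energy balance on cold side (adiabatic exchanger): Q = ṁ_c·Cp_c·(T_c,out − T_c,in)
ṁ_c = 6130.7 / [1.71 × (101 − 37.6)] = 56.549 kg/s

ṁ_c = 56.5 kg/s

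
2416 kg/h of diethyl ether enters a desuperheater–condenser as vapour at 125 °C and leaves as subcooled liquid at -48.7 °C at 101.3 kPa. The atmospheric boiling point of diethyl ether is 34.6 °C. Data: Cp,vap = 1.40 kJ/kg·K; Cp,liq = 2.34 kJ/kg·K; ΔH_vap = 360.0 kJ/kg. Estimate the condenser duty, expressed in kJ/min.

vapour 125→34.6 °C: -126.56 kJ/kg
condensation at 34.6 °C: -360 kJ/kg
liquid 34.6→-48.7 °C: -194.92 kJ/kg
Δh = -126.56 + -360 + -194.92 = -681.48 kJ/kg
Q = ṁ·Δh = 2416 kg/h × -681.48 kJ/kg = -1.6465e+06 kJ/h
|Q| = 457.35 kW = 27441 kJ/min

Q_c = 27400 kJ/min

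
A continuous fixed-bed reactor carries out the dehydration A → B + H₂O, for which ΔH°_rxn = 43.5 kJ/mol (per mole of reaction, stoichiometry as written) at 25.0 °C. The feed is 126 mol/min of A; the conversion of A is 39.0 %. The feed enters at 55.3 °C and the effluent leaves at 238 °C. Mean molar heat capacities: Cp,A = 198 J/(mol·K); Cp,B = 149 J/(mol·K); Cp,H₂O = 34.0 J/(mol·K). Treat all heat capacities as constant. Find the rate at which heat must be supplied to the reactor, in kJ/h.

Q_in = 392000 kJ/h

Extent of reaction ξ = 0.390 × 126 = 49.14 mol/min
Reaction term: ξ·ΔH°_rxn = 49.14 × 43.5 = 2137.6 kJ/min
Sensible, feed 55.3→25 °C: -755.92 kJ/min
Outlet flows (mol/min): A 76.86, B 49.14, H₂O 49.14
Sensible, products 25→238 °C: 5156.9 kJ/min
Q = ΔH = 6538.6 kJ/min = 108.98 kW
Heat supplied = 392320 kJ/h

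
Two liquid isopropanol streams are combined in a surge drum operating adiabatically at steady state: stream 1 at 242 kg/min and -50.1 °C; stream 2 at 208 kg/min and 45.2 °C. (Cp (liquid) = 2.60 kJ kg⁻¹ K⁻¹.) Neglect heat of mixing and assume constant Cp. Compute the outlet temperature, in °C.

T_out = -6.05 °C

Adiabatic, steady state ⇒ Σ ṁᵢCp,ᵢ(T_out − Tᵢ) = 0
T_out = Σ ṁᵢCp,ᵢTᵢ / Σ ṁᵢCp,ᵢ
      = -7078.8 / 1170 = -6.0502 °C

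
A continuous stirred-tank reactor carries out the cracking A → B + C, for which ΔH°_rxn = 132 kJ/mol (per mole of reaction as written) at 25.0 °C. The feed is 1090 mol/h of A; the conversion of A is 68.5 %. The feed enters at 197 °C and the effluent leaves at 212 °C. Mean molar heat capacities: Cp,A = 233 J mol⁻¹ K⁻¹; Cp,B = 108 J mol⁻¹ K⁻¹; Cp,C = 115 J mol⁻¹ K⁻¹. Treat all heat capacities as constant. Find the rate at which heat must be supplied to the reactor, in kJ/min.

Extent of reaction ξ = 0.685 × 1090 = 746.65 mol/h
Reaction term: ξ·ΔH°_rxn = 746.65 × 132 = 98558 kJ/h
Sensible, feed 197→25 °C: -43683 kJ/h
Outlet flows (mol/h): A 343.35, B 746.65, C 746.65
Sensible, products 25→212 °C: 46096 kJ/h
Q = ΔH = 100970 kJ/h = 28.048 kW
Heat supplied = 1682.9 kJ/min

Q_in = 1680 kJ/min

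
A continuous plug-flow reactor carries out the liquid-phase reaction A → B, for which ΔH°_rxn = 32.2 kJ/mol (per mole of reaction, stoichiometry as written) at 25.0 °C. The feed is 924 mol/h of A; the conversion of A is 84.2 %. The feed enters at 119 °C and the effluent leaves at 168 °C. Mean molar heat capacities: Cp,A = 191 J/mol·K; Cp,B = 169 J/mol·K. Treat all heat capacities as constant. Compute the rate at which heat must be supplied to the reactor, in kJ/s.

Extent of reaction ξ = 0.842 × 924 = 778.01 mol/h
Reaction term: ξ·ΔH°_rxn = 778.01 × 32.2 = 25052 kJ/h
Sensible, feed 119→25 °C: -16589 kJ/h
Outlet flows (mol/h): A 145.99, B 778.01
Sensible, products 25→168 °C: 22790 kJ/h
Q = ΔH = 31252 kJ/h = 8.6811 kW
Heat supplied = 8.6811 kJ/s

Q_in = 8.68 kJ/s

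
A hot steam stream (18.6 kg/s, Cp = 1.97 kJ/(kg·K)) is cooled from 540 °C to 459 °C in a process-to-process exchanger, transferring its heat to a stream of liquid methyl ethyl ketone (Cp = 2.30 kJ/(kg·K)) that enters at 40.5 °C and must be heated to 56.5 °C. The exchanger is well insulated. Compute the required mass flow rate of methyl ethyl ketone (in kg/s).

ṁ_c = 80.7 kg/s

Heat released by hot stream: Q = 18.6 × 1.97 × (540 − 459) = 2968 kJ/s
Energy balance on cold side (adiabatic exchanger): Q = ṁ_c·Cp_c·(T_c,out − T_c,in)
ṁ_c = 2968 / [2.30 × (56.5 − 40.5)] = 80.652 kg/s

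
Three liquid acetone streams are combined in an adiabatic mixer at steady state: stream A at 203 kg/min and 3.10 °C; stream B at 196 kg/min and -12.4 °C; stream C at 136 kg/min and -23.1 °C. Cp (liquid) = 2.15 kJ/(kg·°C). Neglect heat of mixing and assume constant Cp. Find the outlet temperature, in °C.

Energy balance with Q = 0: Σ ṁᵢCp,ᵢ(T_out − Tᵢ) = 0
T_out = Σ ṁᵢCp,ᵢTᵢ / Σ ṁᵢCp,ᵢ
      = -10627 / 1150.2 = -9.2387 °C

T_out = -9.24 °C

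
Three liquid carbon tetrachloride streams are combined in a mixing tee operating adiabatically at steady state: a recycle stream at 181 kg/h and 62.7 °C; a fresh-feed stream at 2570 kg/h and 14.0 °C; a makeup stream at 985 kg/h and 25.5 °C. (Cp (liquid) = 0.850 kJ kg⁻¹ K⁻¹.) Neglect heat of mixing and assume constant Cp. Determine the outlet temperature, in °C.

T_out = 19.4 °C

No heat crosses the boundary, so H_out = H_in.
T_out = Σ ṁᵢCp,ᵢTᵢ / Σ ṁᵢCp,ᵢ
      = 61579 / 3175.6 = 19.391 °C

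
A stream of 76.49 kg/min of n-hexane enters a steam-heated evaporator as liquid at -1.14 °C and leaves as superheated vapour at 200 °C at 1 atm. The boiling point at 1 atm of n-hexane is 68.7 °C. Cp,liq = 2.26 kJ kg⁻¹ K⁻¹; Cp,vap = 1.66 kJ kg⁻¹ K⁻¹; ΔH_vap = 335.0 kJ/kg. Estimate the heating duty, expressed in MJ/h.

Q = 3260 MJ/h

liquid -1.14→68.7 °C: 157.84 kJ/kg
vaporisation at 68.7 °C: 335 kJ/kg
vapour 68.7→200 °C: 217.96 kJ/kg
Δh = 157.84 + 335 + 217.96 = 710.8 kJ/kg
Q = ṁ·Δh = 76.49 kg/min × 710.8 kJ/kg = 54369 kJ/min
|Q| = 906.15 kW = 3262.1 MJ/h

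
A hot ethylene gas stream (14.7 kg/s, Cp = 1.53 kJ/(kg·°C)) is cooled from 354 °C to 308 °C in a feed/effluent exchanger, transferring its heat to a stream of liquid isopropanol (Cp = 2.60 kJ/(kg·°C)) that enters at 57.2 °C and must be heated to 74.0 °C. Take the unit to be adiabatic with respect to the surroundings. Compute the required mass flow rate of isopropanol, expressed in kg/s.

ṁ_c = 23.7 kg/s

Heat released by hot stream: Q = 14.7 × 1.53 × (354 − 308) = 1034.6 kJ/s
Energy balance on cold side (adiabatic exchanger): Q = ṁ_c·Cp_c·(T_c,out − T_c,in)
ṁ_c = 1034.6 / [2.60 × (74.0 − 57.2)] = 23.686 kg/s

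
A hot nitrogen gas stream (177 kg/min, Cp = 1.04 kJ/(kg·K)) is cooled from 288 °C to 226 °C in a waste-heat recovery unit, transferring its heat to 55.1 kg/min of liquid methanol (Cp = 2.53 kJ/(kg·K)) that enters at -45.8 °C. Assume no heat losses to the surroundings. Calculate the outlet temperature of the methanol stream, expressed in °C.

Heat released by hot stream: Q = 177 × 1.04 × (288 − 226) = 11413 kJ/min
Energy balance on cold side (adiabatic exchanger): Q = ṁ_c·Cp_c·(T_c,out − T_c,in)
T_c,out = -45.8 + 11413/(55.1 × 2.53) = 36.07 °C

T_c,out = 36.1 °C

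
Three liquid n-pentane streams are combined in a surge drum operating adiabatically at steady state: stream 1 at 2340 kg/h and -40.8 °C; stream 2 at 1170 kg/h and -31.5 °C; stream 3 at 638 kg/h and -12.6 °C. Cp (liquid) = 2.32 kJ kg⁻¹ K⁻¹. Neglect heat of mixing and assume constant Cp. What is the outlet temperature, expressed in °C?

Energy balance with Q = 0: Σ ṁᵢCp,ᵢ(T_out − Tᵢ) = 0
T_out = Σ ṁᵢCp,ᵢTᵢ / Σ ṁᵢCp,ᵢ
      = -325650 / 9623.4 = -33.839 °C

T_out = -33.8 °C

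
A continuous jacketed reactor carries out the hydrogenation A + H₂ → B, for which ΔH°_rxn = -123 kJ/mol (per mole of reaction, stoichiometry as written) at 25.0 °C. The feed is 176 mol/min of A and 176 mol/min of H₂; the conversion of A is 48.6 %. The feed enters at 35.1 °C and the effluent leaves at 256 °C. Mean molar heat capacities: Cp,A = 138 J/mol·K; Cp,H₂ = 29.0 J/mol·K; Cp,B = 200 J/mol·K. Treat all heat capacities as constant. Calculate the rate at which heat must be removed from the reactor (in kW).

Extent of reaction ξ = 0.486 × 176 = 85.536 mol/min
Reaction term: ξ·ΔH°_rxn = 85.536 × -123 = -10521 kJ/min
Sensible, feed 35.1→25 °C: -296.86 kJ/min
Outlet flows (mol/min): A 90.464, H₂ 90.464, B 85.536
Sensible, products 25→256 °C: 7441.6 kJ/min
Q = ΔH = -3376.2 kJ/min = -56.27 kW
Heat removed = 56.27 kW

Q_out = 56.3 kW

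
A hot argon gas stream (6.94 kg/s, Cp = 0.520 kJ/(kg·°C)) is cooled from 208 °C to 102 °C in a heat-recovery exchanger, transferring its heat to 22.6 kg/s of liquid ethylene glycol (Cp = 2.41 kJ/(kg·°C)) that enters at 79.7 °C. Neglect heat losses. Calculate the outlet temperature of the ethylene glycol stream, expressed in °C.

T_c,out = 86.7 °C

Heat released by hot stream: Q = 6.94 × 0.520 × (208 − 102) = 382.53 kJ/s
Energy balance on cold side (adiabatic exchanger): Q = ṁ_c·Cp_c·(T_c,out − T_c,in)
T_c,out = 79.7 + 382.53/(22.6 × 2.41) = 86.723 °C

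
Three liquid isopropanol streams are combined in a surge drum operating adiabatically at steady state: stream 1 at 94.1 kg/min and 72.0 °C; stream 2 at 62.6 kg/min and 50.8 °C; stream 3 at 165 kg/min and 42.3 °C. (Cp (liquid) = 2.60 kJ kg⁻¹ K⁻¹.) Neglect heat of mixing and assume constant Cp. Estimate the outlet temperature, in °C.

No heat crosses the boundary, so H_out = H_in.
Σ ṁᵢCp,ᵢTᵢ = 94.1×2.60×72.0 + 62.6×2.60×50.8 + 165×2.60×42.3 = 44030
Σ ṁᵢCp,ᵢ = 94.1×2.60 + 62.6×2.60 + 165×2.60 = 836.42
T_out = 44030 / 836.42 = 52.642 °C

T_out = 52.6 °C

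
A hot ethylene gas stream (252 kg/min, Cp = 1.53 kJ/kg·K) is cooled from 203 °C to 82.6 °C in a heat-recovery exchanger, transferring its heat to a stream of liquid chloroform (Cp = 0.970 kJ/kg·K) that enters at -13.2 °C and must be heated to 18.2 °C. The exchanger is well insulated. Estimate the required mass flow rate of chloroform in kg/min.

Heat released by hot stream: Q = 252 × 1.53 × (203 − 82.6) = 46421 kJ/min
Energy balance on cold side (adiabatic exchanger): Q = ṁ_c·Cp_c·(T_c,out − T_c,in)
ṁ_c = 46421 / [0.970 × (18.2 − -13.2)] = 1524.1 kg/min

ṁ_c = 1520 kg/min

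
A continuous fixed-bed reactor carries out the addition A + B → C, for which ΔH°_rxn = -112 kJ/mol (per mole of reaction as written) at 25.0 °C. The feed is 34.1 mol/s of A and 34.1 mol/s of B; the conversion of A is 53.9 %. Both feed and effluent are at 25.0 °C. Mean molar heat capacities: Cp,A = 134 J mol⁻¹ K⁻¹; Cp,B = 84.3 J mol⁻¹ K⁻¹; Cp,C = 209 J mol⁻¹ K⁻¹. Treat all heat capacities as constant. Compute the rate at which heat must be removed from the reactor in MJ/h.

Q_out = 7410 MJ/h

Extent of reaction ξ = 0.539 × 34.1 = 18.38 mol/s
Reaction term: ξ·ΔH°_rxn = 18.38 × -112 = -2058.5 kJ/s
Q = ΔH = -2058.5 kJ/s = -2058.5 kW
Heat removed = 7410.8 MJ/h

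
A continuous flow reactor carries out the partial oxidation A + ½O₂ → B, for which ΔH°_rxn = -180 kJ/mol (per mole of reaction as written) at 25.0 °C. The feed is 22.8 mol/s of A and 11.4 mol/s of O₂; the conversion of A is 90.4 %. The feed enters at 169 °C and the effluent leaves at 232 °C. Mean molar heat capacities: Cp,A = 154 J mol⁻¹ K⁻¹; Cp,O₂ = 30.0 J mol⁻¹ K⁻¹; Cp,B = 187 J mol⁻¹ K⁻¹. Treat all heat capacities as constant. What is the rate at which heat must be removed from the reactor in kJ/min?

Extent of reaction ξ = 0.904 × 22.8 = 20.611 mol/s
Reaction term: ξ·ΔH°_rxn = 20.611 × -180 = -3710 kJ/s
Sensible, feed 169→25 °C: -554.86 kJ/s
Outlet flows (mol/s): A 2.1888, O₂ 1.0944, B 20.611
Sensible, products 25→232 °C: 874.41 kJ/s
Q = ΔH = -3390.5 kJ/s = -3390.5 kW
Heat removed = 203430 kJ/min

Q_out = 203000 kJ/min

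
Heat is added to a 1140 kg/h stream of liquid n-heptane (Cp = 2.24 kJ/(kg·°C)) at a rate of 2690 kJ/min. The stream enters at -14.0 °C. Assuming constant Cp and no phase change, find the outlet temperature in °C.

T_out = 49.2 °C

Q = 2690 kJ/min = 161400 kJ/h
ΔT = Q/(ṁ·Cp) = 161400/(1140×2.24) = 63.205 K
T_out = -14.0 + 63.205 = 49.205 °C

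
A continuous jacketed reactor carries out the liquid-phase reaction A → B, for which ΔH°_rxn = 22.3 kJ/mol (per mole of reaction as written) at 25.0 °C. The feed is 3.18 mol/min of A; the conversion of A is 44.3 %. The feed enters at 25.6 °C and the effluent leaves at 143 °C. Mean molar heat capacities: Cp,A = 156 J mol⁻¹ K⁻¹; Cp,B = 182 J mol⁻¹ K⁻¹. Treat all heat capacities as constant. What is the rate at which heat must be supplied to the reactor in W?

Q_in = 1570 W

Extent of reaction ξ = 0.443 × 3.18 = 1.4087 mol/min
Reaction term: ξ·ΔH°_rxn = 1.4087 × 22.3 = 31.415 kJ/min
Sensible, feed 25.6→25 °C: -0.29765 kJ/min
Outlet flows (mol/min): A 1.7713, B 1.4087
Sensible, products 25→143 °C: 62.859 kJ/min
Q = ΔH = 93.977 kJ/min = 1.5663 kW
Heat supplied = 1566.3 W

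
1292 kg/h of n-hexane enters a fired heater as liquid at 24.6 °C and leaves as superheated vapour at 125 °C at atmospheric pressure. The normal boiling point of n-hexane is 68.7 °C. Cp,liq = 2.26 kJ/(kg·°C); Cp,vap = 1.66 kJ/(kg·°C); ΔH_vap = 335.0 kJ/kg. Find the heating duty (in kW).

Q = 190 kW

liquid 24.6→68.7 °C: 99.666 kJ/kg
vaporisation at 68.7 °C: 335 kJ/kg
vapour 68.7→125 °C: 93.458 kJ/kg
Δh = 99.666 + 335 + 93.458 = 528.12 kJ/kg
Q = ṁ·Δh = 1292 kg/h × 528.12 kJ/kg = 682340 kJ/h
|Q| = 189.54 kW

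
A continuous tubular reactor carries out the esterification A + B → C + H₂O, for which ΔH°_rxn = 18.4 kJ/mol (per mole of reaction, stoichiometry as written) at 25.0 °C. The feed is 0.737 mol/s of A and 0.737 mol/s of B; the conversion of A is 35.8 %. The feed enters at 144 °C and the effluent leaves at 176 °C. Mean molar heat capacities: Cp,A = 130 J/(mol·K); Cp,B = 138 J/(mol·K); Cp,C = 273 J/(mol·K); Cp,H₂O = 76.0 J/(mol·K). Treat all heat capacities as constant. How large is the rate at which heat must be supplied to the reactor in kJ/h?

Extent of reaction ξ = 0.358 × 0.737 = 0.26385 mol/s
Reaction term: ξ·ΔH°_rxn = 0.26385 × 18.4 = 4.8548 kJ/s
Sensible, feed 144→25 °C: -23.504 kJ/s
Outlet flows (mol/s): A 0.47315, B 0.47315, C 0.26385, H₂O 0.26385
Sensible, products 25→176 °C: 33.052 kJ/s
Q = ΔH = 14.402 kJ/s = 14.402 kW
Heat supplied = 51849 kJ/h

Q_in = 51800 kJ/h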